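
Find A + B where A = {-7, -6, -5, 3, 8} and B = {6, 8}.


A + B = {a + b : a ∈ A, b ∈ B}.
Enumerate all |A|·|B| = 5·2 = 10 pairs (a, b) and collect distinct sums.
a = -7: -7+6=-1, -7+8=1
a = -6: -6+6=0, -6+8=2
a = -5: -5+6=1, -5+8=3
a = 3: 3+6=9, 3+8=11
a = 8: 8+6=14, 8+8=16
Collecting distinct sums: A + B = {-1, 0, 1, 2, 3, 9, 11, 14, 16}
|A + B| = 9

A + B = {-1, 0, 1, 2, 3, 9, 11, 14, 16}


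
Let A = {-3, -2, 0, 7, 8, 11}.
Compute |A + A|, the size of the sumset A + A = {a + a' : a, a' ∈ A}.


A + A = {a + a' : a, a' ∈ A}; |A| = 6.
General bounds: 2|A| - 1 ≤ |A + A| ≤ |A|(|A|+1)/2, i.e. 11 ≤ |A + A| ≤ 21.
Lower bound 2|A|-1 is attained iff A is an arithmetic progression.
Enumerate sums a + a' for a ≤ a' (symmetric, so this suffices):
a = -3: -3+-3=-6, -3+-2=-5, -3+0=-3, -3+7=4, -3+8=5, -3+11=8
a = -2: -2+-2=-4, -2+0=-2, -2+7=5, -2+8=6, -2+11=9
a = 0: 0+0=0, 0+7=7, 0+8=8, 0+11=11
a = 7: 7+7=14, 7+8=15, 7+11=18
a = 8: 8+8=16, 8+11=19
a = 11: 11+11=22
Distinct sums: {-6, -5, -4, -3, -2, 0, 4, 5, 6, 7, 8, 9, 11, 14, 15, 16, 18, 19, 22}
|A + A| = 19

|A + A| = 19


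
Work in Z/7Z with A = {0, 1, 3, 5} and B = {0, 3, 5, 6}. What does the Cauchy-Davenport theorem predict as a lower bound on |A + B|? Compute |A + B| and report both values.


Cauchy-Davenport: |A + B| ≥ min(p, |A| + |B| - 1) for A, B nonempty in Z/pZ.
|A| = 4, |B| = 4, p = 7.
CD lower bound = min(7, 4 + 4 - 1) = min(7, 7) = 7.
Compute A + B mod 7 directly:
a = 0: 0+0=0, 0+3=3, 0+5=5, 0+6=6
a = 1: 1+0=1, 1+3=4, 1+5=6, 1+6=0
a = 3: 3+0=3, 3+3=6, 3+5=1, 3+6=2
a = 5: 5+0=5, 5+3=1, 5+5=3, 5+6=4
A + B = {0, 1, 2, 3, 4, 5, 6}, so |A + B| = 7.
Verify: 7 ≥ 7? Yes ✓.

CD lower bound = 7, actual |A + B| = 7.


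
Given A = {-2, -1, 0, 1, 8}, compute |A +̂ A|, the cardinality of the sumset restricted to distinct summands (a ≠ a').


Restricted sumset: A +̂ A = {a + a' : a ∈ A, a' ∈ A, a ≠ a'}.
Equivalently, take A + A and drop any sum 2a that is achievable ONLY as a + a for a ∈ A (i.e. sums representable only with equal summands).
Enumerate pairs (a, a') with a < a' (symmetric, so each unordered pair gives one sum; this covers all a ≠ a'):
  -2 + -1 = -3
  -2 + 0 = -2
  -2 + 1 = -1
  -2 + 8 = 6
  -1 + 0 = -1
  -1 + 1 = 0
  -1 + 8 = 7
  0 + 1 = 1
  0 + 8 = 8
  1 + 8 = 9
Collected distinct sums: {-3, -2, -1, 0, 1, 6, 7, 8, 9}
|A +̂ A| = 9
(Reference bound: |A +̂ A| ≥ 2|A| - 3 for |A| ≥ 2, with |A| = 5 giving ≥ 7.)

|A +̂ A| = 9


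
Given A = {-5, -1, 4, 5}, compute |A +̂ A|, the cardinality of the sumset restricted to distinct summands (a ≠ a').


Restricted sumset: A +̂ A = {a + a' : a ∈ A, a' ∈ A, a ≠ a'}.
Equivalently, take A + A and drop any sum 2a that is achievable ONLY as a + a for a ∈ A (i.e. sums representable only with equal summands).
Enumerate pairs (a, a') with a < a' (symmetric, so each unordered pair gives one sum; this covers all a ≠ a'):
  -5 + -1 = -6
  -5 + 4 = -1
  -5 + 5 = 0
  -1 + 4 = 3
  -1 + 5 = 4
  4 + 5 = 9
Collected distinct sums: {-6, -1, 0, 3, 4, 9}
|A +̂ A| = 6
(Reference bound: |A +̂ A| ≥ 2|A| - 3 for |A| ≥ 2, with |A| = 4 giving ≥ 5.)

|A +̂ A| = 6


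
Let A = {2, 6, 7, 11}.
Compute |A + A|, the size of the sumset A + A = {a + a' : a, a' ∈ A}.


A + A = {a + a' : a, a' ∈ A}; |A| = 4.
General bounds: 2|A| - 1 ≤ |A + A| ≤ |A|(|A|+1)/2, i.e. 7 ≤ |A + A| ≤ 10.
Lower bound 2|A|-1 is attained iff A is an arithmetic progression.
Enumerate sums a + a' for a ≤ a' (symmetric, so this suffices):
a = 2: 2+2=4, 2+6=8, 2+7=9, 2+11=13
a = 6: 6+6=12, 6+7=13, 6+11=17
a = 7: 7+7=14, 7+11=18
a = 11: 11+11=22
Distinct sums: {4, 8, 9, 12, 13, 14, 17, 18, 22}
|A + A| = 9

|A + A| = 9


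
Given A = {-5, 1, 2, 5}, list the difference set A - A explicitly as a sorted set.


A - A = {a - a' : a, a' ∈ A}.
Compute a - a' for each ordered pair (a, a'):
a = -5: -5--5=0, -5-1=-6, -5-2=-7, -5-5=-10
a = 1: 1--5=6, 1-1=0, 1-2=-1, 1-5=-4
a = 2: 2--5=7, 2-1=1, 2-2=0, 2-5=-3
a = 5: 5--5=10, 5-1=4, 5-2=3, 5-5=0
Collecting distinct values (and noting 0 appears from a-a):
A - A = {-10, -7, -6, -4, -3, -1, 0, 1, 3, 4, 6, 7, 10}
|A - A| = 13

A - A = {-10, -7, -6, -4, -3, -1, 0, 1, 3, 4, 6, 7, 10}


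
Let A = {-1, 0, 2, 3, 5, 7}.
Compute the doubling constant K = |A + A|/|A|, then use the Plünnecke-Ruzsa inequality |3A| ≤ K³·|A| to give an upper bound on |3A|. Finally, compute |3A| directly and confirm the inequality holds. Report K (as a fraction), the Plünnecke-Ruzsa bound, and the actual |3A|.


|A| = 6.
Step 1: Compute A + A by enumerating all 36 pairs.
A + A = {-2, -1, 0, 1, 2, 3, 4, 5, 6, 7, 8, 9, 10, 12, 14}, so |A + A| = 15.
Step 2: Doubling constant K = |A + A|/|A| = 15/6 = 15/6 ≈ 2.5000.
Step 3: Plünnecke-Ruzsa gives |3A| ≤ K³·|A| = (2.5000)³ · 6 ≈ 93.7500.
Step 4: Compute 3A = A + A + A directly by enumerating all triples (a,b,c) ∈ A³; |3A| = 23.
Step 5: Check 23 ≤ 93.7500? Yes ✓.

K = 15/6, Plünnecke-Ruzsa bound K³|A| ≈ 93.7500, |3A| = 23, inequality holds.


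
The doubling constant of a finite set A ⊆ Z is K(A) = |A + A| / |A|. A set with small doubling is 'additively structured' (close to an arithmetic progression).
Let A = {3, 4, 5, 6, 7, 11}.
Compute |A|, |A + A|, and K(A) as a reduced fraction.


|A| = 6.
Compute A + A by enumerating all 36 pairs.
A + A = {6, 7, 8, 9, 10, 11, 12, 13, 14, 15, 16, 17, 18, 22}, so |A + A| = 14.
K = |A + A| / |A| = 14/6 = 7/3 ≈ 2.3333.
Reference: AP of size 6 gives K = 11/6 ≈ 1.8333; a fully generic set of size 6 gives K ≈ 3.5000.

|A| = 6, |A + A| = 14, K = 14/6 = 7/3.


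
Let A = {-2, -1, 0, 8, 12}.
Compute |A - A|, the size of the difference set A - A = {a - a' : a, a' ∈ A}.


A - A = {a - a' : a, a' ∈ A}; |A| = 5.
Bounds: 2|A|-1 ≤ |A - A| ≤ |A|² - |A| + 1, i.e. 9 ≤ |A - A| ≤ 21.
Note: 0 ∈ A - A always (from a - a). The set is symmetric: if d ∈ A - A then -d ∈ A - A.
Enumerate nonzero differences d = a - a' with a > a' (then include -d):
Positive differences: {1, 2, 4, 8, 9, 10, 12, 13, 14}
Full difference set: {0} ∪ (positive diffs) ∪ (negative diffs).
|A - A| = 1 + 2·9 = 19 (matches direct enumeration: 19).

|A - A| = 19


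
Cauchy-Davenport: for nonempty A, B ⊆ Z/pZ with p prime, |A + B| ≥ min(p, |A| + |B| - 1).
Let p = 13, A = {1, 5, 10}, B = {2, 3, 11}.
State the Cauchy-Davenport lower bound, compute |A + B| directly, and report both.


Cauchy-Davenport: |A + B| ≥ min(p, |A| + |B| - 1) for A, B nonempty in Z/pZ.
|A| = 3, |B| = 3, p = 13.
CD lower bound = min(13, 3 + 3 - 1) = min(13, 5) = 5.
Compute A + B mod 13 directly:
a = 1: 1+2=3, 1+3=4, 1+11=12
a = 5: 5+2=7, 5+3=8, 5+11=3
a = 10: 10+2=12, 10+3=0, 10+11=8
A + B = {0, 3, 4, 7, 8, 12}, so |A + B| = 6.
Verify: 6 ≥ 5? Yes ✓.

CD lower bound = 5, actual |A + B| = 6.


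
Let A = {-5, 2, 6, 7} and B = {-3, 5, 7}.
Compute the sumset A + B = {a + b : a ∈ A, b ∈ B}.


A + B = {a + b : a ∈ A, b ∈ B}.
Enumerate all |A|·|B| = 4·3 = 12 pairs (a, b) and collect distinct sums.
a = -5: -5+-3=-8, -5+5=0, -5+7=2
a = 2: 2+-3=-1, 2+5=7, 2+7=9
a = 6: 6+-3=3, 6+5=11, 6+7=13
a = 7: 7+-3=4, 7+5=12, 7+7=14
Collecting distinct sums: A + B = {-8, -1, 0, 2, 3, 4, 7, 9, 11, 12, 13, 14}
|A + B| = 12

A + B = {-8, -1, 0, 2, 3, 4, 7, 9, 11, 12, 13, 14}


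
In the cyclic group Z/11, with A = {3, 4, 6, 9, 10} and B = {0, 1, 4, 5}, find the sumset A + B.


Work in Z/11Z: reduce every sum a + b modulo 11.
Enumerate all 20 pairs:
a = 3: 3+0=3, 3+1=4, 3+4=7, 3+5=8
a = 4: 4+0=4, 4+1=5, 4+4=8, 4+5=9
a = 6: 6+0=6, 6+1=7, 6+4=10, 6+5=0
a = 9: 9+0=9, 9+1=10, 9+4=2, 9+5=3
a = 10: 10+0=10, 10+1=0, 10+4=3, 10+5=4
Distinct residues collected: {0, 2, 3, 4, 5, 6, 7, 8, 9, 10}
|A + B| = 10 (out of 11 total residues).

A + B = {0, 2, 3, 4, 5, 6, 7, 8, 9, 10}


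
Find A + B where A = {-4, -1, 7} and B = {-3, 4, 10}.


A + B = {a + b : a ∈ A, b ∈ B}.
Enumerate all |A|·|B| = 3·3 = 9 pairs (a, b) and collect distinct sums.
a = -4: -4+-3=-7, -4+4=0, -4+10=6
a = -1: -1+-3=-4, -1+4=3, -1+10=9
a = 7: 7+-3=4, 7+4=11, 7+10=17
Collecting distinct sums: A + B = {-7, -4, 0, 3, 4, 6, 9, 11, 17}
|A + B| = 9

A + B = {-7, -4, 0, 3, 4, 6, 9, 11, 17}


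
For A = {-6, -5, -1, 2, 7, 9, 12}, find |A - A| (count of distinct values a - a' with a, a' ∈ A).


A - A = {a - a' : a, a' ∈ A}; |A| = 7.
Bounds: 2|A|-1 ≤ |A - A| ≤ |A|² - |A| + 1, i.e. 13 ≤ |A - A| ≤ 43.
Note: 0 ∈ A - A always (from a - a). The set is symmetric: if d ∈ A - A then -d ∈ A - A.
Enumerate nonzero differences d = a - a' with a > a' (then include -d):
Positive differences: {1, 2, 3, 4, 5, 7, 8, 10, 12, 13, 14, 15, 17, 18}
Full difference set: {0} ∪ (positive diffs) ∪ (negative diffs).
|A - A| = 1 + 2·14 = 29 (matches direct enumeration: 29).

|A - A| = 29


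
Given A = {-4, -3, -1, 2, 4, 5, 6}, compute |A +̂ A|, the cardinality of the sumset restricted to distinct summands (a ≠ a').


Restricted sumset: A +̂ A = {a + a' : a ∈ A, a' ∈ A, a ≠ a'}.
Equivalently, take A + A and drop any sum 2a that is achievable ONLY as a + a for a ∈ A (i.e. sums representable only with equal summands).
Enumerate pairs (a, a') with a < a' (symmetric, so each unordered pair gives one sum; this covers all a ≠ a'):
  -4 + -3 = -7
  -4 + -1 = -5
  -4 + 2 = -2
  -4 + 4 = 0
  -4 + 5 = 1
  -4 + 6 = 2
  -3 + -1 = -4
  -3 + 2 = -1
  -3 + 4 = 1
  -3 + 5 = 2
  -3 + 6 = 3
  -1 + 2 = 1
  -1 + 4 = 3
  -1 + 5 = 4
  -1 + 6 = 5
  2 + 4 = 6
  2 + 5 = 7
  2 + 6 = 8
  4 + 5 = 9
  4 + 6 = 10
  5 + 6 = 11
Collected distinct sums: {-7, -5, -4, -2, -1, 0, 1, 2, 3, 4, 5, 6, 7, 8, 9, 10, 11}
|A +̂ A| = 17
(Reference bound: |A +̂ A| ≥ 2|A| - 3 for |A| ≥ 2, with |A| = 7 giving ≥ 11.)

|A +̂ A| = 17


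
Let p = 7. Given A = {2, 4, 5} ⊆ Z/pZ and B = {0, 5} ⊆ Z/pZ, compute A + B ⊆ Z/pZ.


Work in Z/7Z: reduce every sum a + b modulo 7.
Enumerate all 6 pairs:
a = 2: 2+0=2, 2+5=0
a = 4: 4+0=4, 4+5=2
a = 5: 5+0=5, 5+5=3
Distinct residues collected: {0, 2, 3, 4, 5}
|A + B| = 5 (out of 7 total residues).

A + B = {0, 2, 3, 4, 5}


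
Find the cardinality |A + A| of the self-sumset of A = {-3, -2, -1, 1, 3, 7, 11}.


A + A = {a + a' : a, a' ∈ A}; |A| = 7.
General bounds: 2|A| - 1 ≤ |A + A| ≤ |A|(|A|+1)/2, i.e. 13 ≤ |A + A| ≤ 28.
Lower bound 2|A|-1 is attained iff A is an arithmetic progression.
Enumerate sums a + a' for a ≤ a' (symmetric, so this suffices):
a = -3: -3+-3=-6, -3+-2=-5, -3+-1=-4, -3+1=-2, -3+3=0, -3+7=4, -3+11=8
a = -2: -2+-2=-4, -2+-1=-3, -2+1=-1, -2+3=1, -2+7=5, -2+11=9
a = -1: -1+-1=-2, -1+1=0, -1+3=2, -1+7=6, -1+11=10
a = 1: 1+1=2, 1+3=4, 1+7=8, 1+11=12
a = 3: 3+3=6, 3+7=10, 3+11=14
a = 7: 7+7=14, 7+11=18
a = 11: 11+11=22
Distinct sums: {-6, -5, -4, -3, -2, -1, 0, 1, 2, 4, 5, 6, 8, 9, 10, 12, 14, 18, 22}
|A + A| = 19

|A + A| = 19


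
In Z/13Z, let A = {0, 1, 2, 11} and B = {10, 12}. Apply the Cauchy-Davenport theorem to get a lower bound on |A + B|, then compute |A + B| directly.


Cauchy-Davenport: |A + B| ≥ min(p, |A| + |B| - 1) for A, B nonempty in Z/pZ.
|A| = 4, |B| = 2, p = 13.
CD lower bound = min(13, 4 + 2 - 1) = min(13, 5) = 5.
Compute A + B mod 13 directly:
a = 0: 0+10=10, 0+12=12
a = 1: 1+10=11, 1+12=0
a = 2: 2+10=12, 2+12=1
a = 11: 11+10=8, 11+12=10
A + B = {0, 1, 8, 10, 11, 12}, so |A + B| = 6.
Verify: 6 ≥ 5? Yes ✓.

CD lower bound = 5, actual |A + B| = 6.


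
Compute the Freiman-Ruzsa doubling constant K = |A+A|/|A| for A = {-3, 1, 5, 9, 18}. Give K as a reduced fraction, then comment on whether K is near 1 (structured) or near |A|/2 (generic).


|A| = 5.
Compute A + A by enumerating all 25 pairs.
A + A = {-6, -2, 2, 6, 10, 14, 15, 18, 19, 23, 27, 36}, so |A + A| = 12.
K = |A + A| / |A| = 12/5 (already in lowest terms) ≈ 2.4000.
Reference: AP of size 5 gives K = 9/5 ≈ 1.8000; a fully generic set of size 5 gives K ≈ 3.0000.

|A| = 5, |A + A| = 12, K = 12/5.


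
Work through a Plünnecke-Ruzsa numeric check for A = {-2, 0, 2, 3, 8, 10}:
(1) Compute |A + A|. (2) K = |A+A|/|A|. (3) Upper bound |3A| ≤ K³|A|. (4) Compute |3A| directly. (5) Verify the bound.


|A| = 6.
Step 1: Compute A + A by enumerating all 36 pairs.
A + A = {-4, -2, 0, 1, 2, 3, 4, 5, 6, 8, 10, 11, 12, 13, 16, 18, 20}, so |A + A| = 17.
Step 2: Doubling constant K = |A + A|/|A| = 17/6 = 17/6 ≈ 2.8333.
Step 3: Plünnecke-Ruzsa gives |3A| ≤ K³·|A| = (2.8333)³ · 6 ≈ 136.4722.
Step 4: Compute 3A = A + A + A directly by enumerating all triples (a,b,c) ∈ A³; |3A| = 31.
Step 5: Check 31 ≤ 136.4722? Yes ✓.

K = 17/6, Plünnecke-Ruzsa bound K³|A| ≈ 136.4722, |3A| = 31, inequality holds.


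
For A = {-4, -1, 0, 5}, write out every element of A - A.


A - A = {a - a' : a, a' ∈ A}.
Compute a - a' for each ordered pair (a, a'):
a = -4: -4--4=0, -4--1=-3, -4-0=-4, -4-5=-9
a = -1: -1--4=3, -1--1=0, -1-0=-1, -1-5=-6
a = 0: 0--4=4, 0--1=1, 0-0=0, 0-5=-5
a = 5: 5--4=9, 5--1=6, 5-0=5, 5-5=0
Collecting distinct values (and noting 0 appears from a-a):
A - A = {-9, -6, -5, -4, -3, -1, 0, 1, 3, 4, 5, 6, 9}
|A - A| = 13

A - A = {-9, -6, -5, -4, -3, -1, 0, 1, 3, 4, 5, 6, 9}


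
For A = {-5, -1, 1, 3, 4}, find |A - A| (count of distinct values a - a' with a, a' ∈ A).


A - A = {a - a' : a, a' ∈ A}; |A| = 5.
Bounds: 2|A|-1 ≤ |A - A| ≤ |A|² - |A| + 1, i.e. 9 ≤ |A - A| ≤ 21.
Note: 0 ∈ A - A always (from a - a). The set is symmetric: if d ∈ A - A then -d ∈ A - A.
Enumerate nonzero differences d = a - a' with a > a' (then include -d):
Positive differences: {1, 2, 3, 4, 5, 6, 8, 9}
Full difference set: {0} ∪ (positive diffs) ∪ (negative diffs).
|A - A| = 1 + 2·8 = 17 (matches direct enumeration: 17).

|A - A| = 17


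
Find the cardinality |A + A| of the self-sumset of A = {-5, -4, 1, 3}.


A + A = {a + a' : a, a' ∈ A}; |A| = 4.
General bounds: 2|A| - 1 ≤ |A + A| ≤ |A|(|A|+1)/2, i.e. 7 ≤ |A + A| ≤ 10.
Lower bound 2|A|-1 is attained iff A is an arithmetic progression.
Enumerate sums a + a' for a ≤ a' (symmetric, so this suffices):
a = -5: -5+-5=-10, -5+-4=-9, -5+1=-4, -5+3=-2
a = -4: -4+-4=-8, -4+1=-3, -4+3=-1
a = 1: 1+1=2, 1+3=4
a = 3: 3+3=6
Distinct sums: {-10, -9, -8, -4, -3, -2, -1, 2, 4, 6}
|A + A| = 10

|A + A| = 10


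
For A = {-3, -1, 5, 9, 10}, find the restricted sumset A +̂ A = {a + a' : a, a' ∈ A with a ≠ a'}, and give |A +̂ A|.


Restricted sumset: A +̂ A = {a + a' : a ∈ A, a' ∈ A, a ≠ a'}.
Equivalently, take A + A and drop any sum 2a that is achievable ONLY as a + a for a ∈ A (i.e. sums representable only with equal summands).
Enumerate pairs (a, a') with a < a' (symmetric, so each unordered pair gives one sum; this covers all a ≠ a'):
  -3 + -1 = -4
  -3 + 5 = 2
  -3 + 9 = 6
  -3 + 10 = 7
  -1 + 5 = 4
  -1 + 9 = 8
  -1 + 10 = 9
  5 + 9 = 14
  5 + 10 = 15
  9 + 10 = 19
Collected distinct sums: {-4, 2, 4, 6, 7, 8, 9, 14, 15, 19}
|A +̂ A| = 10
(Reference bound: |A +̂ A| ≥ 2|A| - 3 for |A| ≥ 2, with |A| = 5 giving ≥ 7.)

|A +̂ A| = 10


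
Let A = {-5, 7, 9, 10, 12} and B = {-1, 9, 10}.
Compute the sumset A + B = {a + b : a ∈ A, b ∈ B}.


A + B = {a + b : a ∈ A, b ∈ B}.
Enumerate all |A|·|B| = 5·3 = 15 pairs (a, b) and collect distinct sums.
a = -5: -5+-1=-6, -5+9=4, -5+10=5
a = 7: 7+-1=6, 7+9=16, 7+10=17
a = 9: 9+-1=8, 9+9=18, 9+10=19
a = 10: 10+-1=9, 10+9=19, 10+10=20
a = 12: 12+-1=11, 12+9=21, 12+10=22
Collecting distinct sums: A + B = {-6, 4, 5, 6, 8, 9, 11, 16, 17, 18, 19, 20, 21, 22}
|A + B| = 14

A + B = {-6, 4, 5, 6, 8, 9, 11, 16, 17, 18, 19, 20, 21, 22}


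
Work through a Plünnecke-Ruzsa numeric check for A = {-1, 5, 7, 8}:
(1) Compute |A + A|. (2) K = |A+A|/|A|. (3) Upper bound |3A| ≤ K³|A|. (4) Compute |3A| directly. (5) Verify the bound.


|A| = 4.
Step 1: Compute A + A by enumerating all 16 pairs.
A + A = {-2, 4, 6, 7, 10, 12, 13, 14, 15, 16}, so |A + A| = 10.
Step 2: Doubling constant K = |A + A|/|A| = 10/4 = 10/4 ≈ 2.5000.
Step 3: Plünnecke-Ruzsa gives |3A| ≤ K³·|A| = (2.5000)³ · 4 ≈ 62.5000.
Step 4: Compute 3A = A + A + A directly by enumerating all triples (a,b,c) ∈ A³; |3A| = 18.
Step 5: Check 18 ≤ 62.5000? Yes ✓.

K = 10/4, Plünnecke-Ruzsa bound K³|A| ≈ 62.5000, |3A| = 18, inequality holds.


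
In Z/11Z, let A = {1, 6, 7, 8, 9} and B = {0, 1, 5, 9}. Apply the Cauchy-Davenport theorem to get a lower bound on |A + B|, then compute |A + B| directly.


Cauchy-Davenport: |A + B| ≥ min(p, |A| + |B| - 1) for A, B nonempty in Z/pZ.
|A| = 5, |B| = 4, p = 11.
CD lower bound = min(11, 5 + 4 - 1) = min(11, 8) = 8.
Compute A + B mod 11 directly:
a = 1: 1+0=1, 1+1=2, 1+5=6, 1+9=10
a = 6: 6+0=6, 6+1=7, 6+5=0, 6+9=4
a = 7: 7+0=7, 7+1=8, 7+5=1, 7+9=5
a = 8: 8+0=8, 8+1=9, 8+5=2, 8+9=6
a = 9: 9+0=9, 9+1=10, 9+5=3, 9+9=7
A + B = {0, 1, 2, 3, 4, 5, 6, 7, 8, 9, 10}, so |A + B| = 11.
Verify: 11 ≥ 8? Yes ✓.

CD lower bound = 8, actual |A + B| = 11.


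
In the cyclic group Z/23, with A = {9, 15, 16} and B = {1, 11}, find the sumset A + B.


Work in Z/23Z: reduce every sum a + b modulo 23.
Enumerate all 6 pairs:
a = 9: 9+1=10, 9+11=20
a = 15: 15+1=16, 15+11=3
a = 16: 16+1=17, 16+11=4
Distinct residues collected: {3, 4, 10, 16, 17, 20}
|A + B| = 6 (out of 23 total residues).

A + B = {3, 4, 10, 16, 17, 20}


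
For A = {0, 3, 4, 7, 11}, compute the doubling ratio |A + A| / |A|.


|A| = 5.
Compute A + A by enumerating all 25 pairs.
A + A = {0, 3, 4, 6, 7, 8, 10, 11, 14, 15, 18, 22}, so |A + A| = 12.
K = |A + A| / |A| = 12/5 (already in lowest terms) ≈ 2.4000.
Reference: AP of size 5 gives K = 9/5 ≈ 1.8000; a fully generic set of size 5 gives K ≈ 3.0000.

|A| = 5, |A + A| = 12, K = 12/5.


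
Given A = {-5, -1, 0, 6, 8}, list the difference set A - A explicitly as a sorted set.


A - A = {a - a' : a, a' ∈ A}.
Compute a - a' for each ordered pair (a, a'):
a = -5: -5--5=0, -5--1=-4, -5-0=-5, -5-6=-11, -5-8=-13
a = -1: -1--5=4, -1--1=0, -1-0=-1, -1-6=-7, -1-8=-9
a = 0: 0--5=5, 0--1=1, 0-0=0, 0-6=-6, 0-8=-8
a = 6: 6--5=11, 6--1=7, 6-0=6, 6-6=0, 6-8=-2
a = 8: 8--5=13, 8--1=9, 8-0=8, 8-6=2, 8-8=0
Collecting distinct values (and noting 0 appears from a-a):
A - A = {-13, -11, -9, -8, -7, -6, -5, -4, -2, -1, 0, 1, 2, 4, 5, 6, 7, 8, 9, 11, 13}
|A - A| = 21

A - A = {-13, -11, -9, -8, -7, -6, -5, -4, -2, -1, 0, 1, 2, 4, 5, 6, 7, 8, 9, 11, 13}


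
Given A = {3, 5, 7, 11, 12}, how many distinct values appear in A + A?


A + A = {a + a' : a, a' ∈ A}; |A| = 5.
General bounds: 2|A| - 1 ≤ |A + A| ≤ |A|(|A|+1)/2, i.e. 9 ≤ |A + A| ≤ 15.
Lower bound 2|A|-1 is attained iff A is an arithmetic progression.
Enumerate sums a + a' for a ≤ a' (symmetric, so this suffices):
a = 3: 3+3=6, 3+5=8, 3+7=10, 3+11=14, 3+12=15
a = 5: 5+5=10, 5+7=12, 5+11=16, 5+12=17
a = 7: 7+7=14, 7+11=18, 7+12=19
a = 11: 11+11=22, 11+12=23
a = 12: 12+12=24
Distinct sums: {6, 8, 10, 12, 14, 15, 16, 17, 18, 19, 22, 23, 24}
|A + A| = 13

|A + A| = 13


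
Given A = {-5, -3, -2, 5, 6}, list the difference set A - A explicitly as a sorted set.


A - A = {a - a' : a, a' ∈ A}.
Compute a - a' for each ordered pair (a, a'):
a = -5: -5--5=0, -5--3=-2, -5--2=-3, -5-5=-10, -5-6=-11
a = -3: -3--5=2, -3--3=0, -3--2=-1, -3-5=-8, -3-6=-9
a = -2: -2--5=3, -2--3=1, -2--2=0, -2-5=-7, -2-6=-8
a = 5: 5--5=10, 5--3=8, 5--2=7, 5-5=0, 5-6=-1
a = 6: 6--5=11, 6--3=9, 6--2=8, 6-5=1, 6-6=0
Collecting distinct values (and noting 0 appears from a-a):
A - A = {-11, -10, -9, -8, -7, -3, -2, -1, 0, 1, 2, 3, 7, 8, 9, 10, 11}
|A - A| = 17

A - A = {-11, -10, -9, -8, -7, -3, -2, -1, 0, 1, 2, 3, 7, 8, 9, 10, 11}


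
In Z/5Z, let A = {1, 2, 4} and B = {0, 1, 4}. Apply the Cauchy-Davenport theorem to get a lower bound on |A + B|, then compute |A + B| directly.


Cauchy-Davenport: |A + B| ≥ min(p, |A| + |B| - 1) for A, B nonempty in Z/pZ.
|A| = 3, |B| = 3, p = 5.
CD lower bound = min(5, 3 + 3 - 1) = min(5, 5) = 5.
Compute A + B mod 5 directly:
a = 1: 1+0=1, 1+1=2, 1+4=0
a = 2: 2+0=2, 2+1=3, 2+4=1
a = 4: 4+0=4, 4+1=0, 4+4=3
A + B = {0, 1, 2, 3, 4}, so |A + B| = 5.
Verify: 5 ≥ 5? Yes ✓.

CD lower bound = 5, actual |A + B| = 5.


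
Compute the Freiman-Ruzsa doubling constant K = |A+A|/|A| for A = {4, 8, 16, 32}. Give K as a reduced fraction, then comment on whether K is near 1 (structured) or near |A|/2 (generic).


|A| = 4.
Compute A + A by enumerating all 16 pairs.
A + A = {8, 12, 16, 20, 24, 32, 36, 40, 48, 64}, so |A + A| = 10.
K = |A + A| / |A| = 10/4 = 5/2 ≈ 2.5000.
Reference: AP of size 4 gives K = 7/4 ≈ 1.7500; a fully generic set of size 4 gives K ≈ 2.5000.

|A| = 4, |A + A| = 10, K = 10/4 = 5/2.


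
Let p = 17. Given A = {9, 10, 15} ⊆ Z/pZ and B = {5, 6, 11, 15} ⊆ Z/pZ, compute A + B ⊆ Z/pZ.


Work in Z/17Z: reduce every sum a + b modulo 17.
Enumerate all 12 pairs:
a = 9: 9+5=14, 9+6=15, 9+11=3, 9+15=7
a = 10: 10+5=15, 10+6=16, 10+11=4, 10+15=8
a = 15: 15+5=3, 15+6=4, 15+11=9, 15+15=13
Distinct residues collected: {3, 4, 7, 8, 9, 13, 14, 15, 16}
|A + B| = 9 (out of 17 total residues).

A + B = {3, 4, 7, 8, 9, 13, 14, 15, 16}


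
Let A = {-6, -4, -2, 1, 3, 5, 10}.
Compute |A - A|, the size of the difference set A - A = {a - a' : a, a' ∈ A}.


A - A = {a - a' : a, a' ∈ A}; |A| = 7.
Bounds: 2|A|-1 ≤ |A - A| ≤ |A|² - |A| + 1, i.e. 13 ≤ |A - A| ≤ 43.
Note: 0 ∈ A - A always (from a - a). The set is symmetric: if d ∈ A - A then -d ∈ A - A.
Enumerate nonzero differences d = a - a' with a > a' (then include -d):
Positive differences: {2, 3, 4, 5, 7, 9, 11, 12, 14, 16}
Full difference set: {0} ∪ (positive diffs) ∪ (negative diffs).
|A - A| = 1 + 2·10 = 21 (matches direct enumeration: 21).

|A - A| = 21


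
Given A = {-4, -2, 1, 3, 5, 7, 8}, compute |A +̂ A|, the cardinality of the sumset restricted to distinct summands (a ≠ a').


Restricted sumset: A +̂ A = {a + a' : a ∈ A, a' ∈ A, a ≠ a'}.
Equivalently, take A + A and drop any sum 2a that is achievable ONLY as a + a for a ∈ A (i.e. sums representable only with equal summands).
Enumerate pairs (a, a') with a < a' (symmetric, so each unordered pair gives one sum; this covers all a ≠ a'):
  -4 + -2 = -6
  -4 + 1 = -3
  -4 + 3 = -1
  -4 + 5 = 1
  -4 + 7 = 3
  -4 + 8 = 4
  -2 + 1 = -1
  -2 + 3 = 1
  -2 + 5 = 3
  -2 + 7 = 5
  -2 + 8 = 6
  1 + 3 = 4
  1 + 5 = 6
  1 + 7 = 8
  1 + 8 = 9
  3 + 5 = 8
  3 + 7 = 10
  3 + 8 = 11
  5 + 7 = 12
  5 + 8 = 13
  7 + 8 = 15
Collected distinct sums: {-6, -3, -1, 1, 3, 4, 5, 6, 8, 9, 10, 11, 12, 13, 15}
|A +̂ A| = 15
(Reference bound: |A +̂ A| ≥ 2|A| - 3 for |A| ≥ 2, with |A| = 7 giving ≥ 11.)

|A +̂ A| = 15


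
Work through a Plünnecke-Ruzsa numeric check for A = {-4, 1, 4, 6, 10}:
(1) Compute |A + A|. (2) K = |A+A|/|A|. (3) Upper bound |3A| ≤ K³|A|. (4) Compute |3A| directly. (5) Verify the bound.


|A| = 5.
Step 1: Compute A + A by enumerating all 25 pairs.
A + A = {-8, -3, 0, 2, 5, 6, 7, 8, 10, 11, 12, 14, 16, 20}, so |A + A| = 14.
Step 2: Doubling constant K = |A + A|/|A| = 14/5 = 14/5 ≈ 2.8000.
Step 3: Plünnecke-Ruzsa gives |3A| ≤ K³·|A| = (2.8000)³ · 5 ≈ 109.7600.
Step 4: Compute 3A = A + A + A directly by enumerating all triples (a,b,c) ∈ A³; |3A| = 27.
Step 5: Check 27 ≤ 109.7600? Yes ✓.

K = 14/5, Plünnecke-Ruzsa bound K³|A| ≈ 109.7600, |3A| = 27, inequality holds.


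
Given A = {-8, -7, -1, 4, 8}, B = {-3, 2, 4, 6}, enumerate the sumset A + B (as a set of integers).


A + B = {a + b : a ∈ A, b ∈ B}.
Enumerate all |A|·|B| = 5·4 = 20 pairs (a, b) and collect distinct sums.
a = -8: -8+-3=-11, -8+2=-6, -8+4=-4, -8+6=-2
a = -7: -7+-3=-10, -7+2=-5, -7+4=-3, -7+6=-1
a = -1: -1+-3=-4, -1+2=1, -1+4=3, -1+6=5
a = 4: 4+-3=1, 4+2=6, 4+4=8, 4+6=10
a = 8: 8+-3=5, 8+2=10, 8+4=12, 8+6=14
Collecting distinct sums: A + B = {-11, -10, -6, -5, -4, -3, -2, -1, 1, 3, 5, 6, 8, 10, 12, 14}
|A + B| = 16

A + B = {-11, -10, -6, -5, -4, -3, -2, -1, 1, 3, 5, 6, 8, 10, 12, 14}


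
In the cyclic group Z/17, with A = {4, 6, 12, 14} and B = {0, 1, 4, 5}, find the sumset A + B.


Work in Z/17Z: reduce every sum a + b modulo 17.
Enumerate all 16 pairs:
a = 4: 4+0=4, 4+1=5, 4+4=8, 4+5=9
a = 6: 6+0=6, 6+1=7, 6+4=10, 6+5=11
a = 12: 12+0=12, 12+1=13, 12+4=16, 12+5=0
a = 14: 14+0=14, 14+1=15, 14+4=1, 14+5=2
Distinct residues collected: {0, 1, 2, 4, 5, 6, 7, 8, 9, 10, 11, 12, 13, 14, 15, 16}
|A + B| = 16 (out of 17 total residues).

A + B = {0, 1, 2, 4, 5, 6, 7, 8, 9, 10, 11, 12, 13, 14, 15, 16}


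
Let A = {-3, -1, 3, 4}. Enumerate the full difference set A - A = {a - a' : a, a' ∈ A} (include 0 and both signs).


A - A = {a - a' : a, a' ∈ A}.
Compute a - a' for each ordered pair (a, a'):
a = -3: -3--3=0, -3--1=-2, -3-3=-6, -3-4=-7
a = -1: -1--3=2, -1--1=0, -1-3=-4, -1-4=-5
a = 3: 3--3=6, 3--1=4, 3-3=0, 3-4=-1
a = 4: 4--3=7, 4--1=5, 4-3=1, 4-4=0
Collecting distinct values (and noting 0 appears from a-a):
A - A = {-7, -6, -5, -4, -2, -1, 0, 1, 2, 4, 5, 6, 7}
|A - A| = 13

A - A = {-7, -6, -5, -4, -2, -1, 0, 1, 2, 4, 5, 6, 7}


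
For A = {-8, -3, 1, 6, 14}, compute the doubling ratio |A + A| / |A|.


|A| = 5.
Compute A + A by enumerating all 25 pairs.
A + A = {-16, -11, -7, -6, -2, 2, 3, 6, 7, 11, 12, 15, 20, 28}, so |A + A| = 14.
K = |A + A| / |A| = 14/5 (already in lowest terms) ≈ 2.8000.
Reference: AP of size 5 gives K = 9/5 ≈ 1.8000; a fully generic set of size 5 gives K ≈ 3.0000.

|A| = 5, |A + A| = 14, K = 14/5.


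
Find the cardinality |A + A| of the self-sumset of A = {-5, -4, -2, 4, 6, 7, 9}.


A + A = {a + a' : a, a' ∈ A}; |A| = 7.
General bounds: 2|A| - 1 ≤ |A + A| ≤ |A|(|A|+1)/2, i.e. 13 ≤ |A + A| ≤ 28.
Lower bound 2|A|-1 is attained iff A is an arithmetic progression.
Enumerate sums a + a' for a ≤ a' (symmetric, so this suffices):
a = -5: -5+-5=-10, -5+-4=-9, -5+-2=-7, -5+4=-1, -5+6=1, -5+7=2, -5+9=4
a = -4: -4+-4=-8, -4+-2=-6, -4+4=0, -4+6=2, -4+7=3, -4+9=5
a = -2: -2+-2=-4, -2+4=2, -2+6=4, -2+7=5, -2+9=7
a = 4: 4+4=8, 4+6=10, 4+7=11, 4+9=13
a = 6: 6+6=12, 6+7=13, 6+9=15
a = 7: 7+7=14, 7+9=16
a = 9: 9+9=18
Distinct sums: {-10, -9, -8, -7, -6, -4, -1, 0, 1, 2, 3, 4, 5, 7, 8, 10, 11, 12, 13, 14, 15, 16, 18}
|A + A| = 23

|A + A| = 23


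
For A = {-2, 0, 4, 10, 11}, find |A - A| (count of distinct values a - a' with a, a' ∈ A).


A - A = {a - a' : a, a' ∈ A}; |A| = 5.
Bounds: 2|A|-1 ≤ |A - A| ≤ |A|² - |A| + 1, i.e. 9 ≤ |A - A| ≤ 21.
Note: 0 ∈ A - A always (from a - a). The set is symmetric: if d ∈ A - A then -d ∈ A - A.
Enumerate nonzero differences d = a - a' with a > a' (then include -d):
Positive differences: {1, 2, 4, 6, 7, 10, 11, 12, 13}
Full difference set: {0} ∪ (positive diffs) ∪ (negative diffs).
|A - A| = 1 + 2·9 = 19 (matches direct enumeration: 19).

|A - A| = 19


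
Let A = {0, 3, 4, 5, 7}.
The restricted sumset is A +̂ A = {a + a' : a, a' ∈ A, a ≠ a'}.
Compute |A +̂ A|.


Restricted sumset: A +̂ A = {a + a' : a ∈ A, a' ∈ A, a ≠ a'}.
Equivalently, take A + A and drop any sum 2a that is achievable ONLY as a + a for a ∈ A (i.e. sums representable only with equal summands).
Enumerate pairs (a, a') with a < a' (symmetric, so each unordered pair gives one sum; this covers all a ≠ a'):
  0 + 3 = 3
  0 + 4 = 4
  0 + 5 = 5
  0 + 7 = 7
  3 + 4 = 7
  3 + 5 = 8
  3 + 7 = 10
  4 + 5 = 9
  4 + 7 = 11
  5 + 7 = 12
Collected distinct sums: {3, 4, 5, 7, 8, 9, 10, 11, 12}
|A +̂ A| = 9
(Reference bound: |A +̂ A| ≥ 2|A| - 3 for |A| ≥ 2, with |A| = 5 giving ≥ 7.)

|A +̂ A| = 9


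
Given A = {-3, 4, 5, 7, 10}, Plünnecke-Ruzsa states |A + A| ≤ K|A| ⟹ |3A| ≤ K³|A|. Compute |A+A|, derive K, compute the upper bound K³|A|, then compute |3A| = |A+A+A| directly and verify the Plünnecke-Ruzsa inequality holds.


|A| = 5.
Step 1: Compute A + A by enumerating all 25 pairs.
A + A = {-6, 1, 2, 4, 7, 8, 9, 10, 11, 12, 14, 15, 17, 20}, so |A + A| = 14.
Step 2: Doubling constant K = |A + A|/|A| = 14/5 = 14/5 ≈ 2.8000.
Step 3: Plünnecke-Ruzsa gives |3A| ≤ K³·|A| = (2.8000)³ · 5 ≈ 109.7600.
Step 4: Compute 3A = A + A + A directly by enumerating all triples (a,b,c) ∈ A³; |3A| = 26.
Step 5: Check 26 ≤ 109.7600? Yes ✓.

K = 14/5, Plünnecke-Ruzsa bound K³|A| ≈ 109.7600, |3A| = 26, inequality holds.


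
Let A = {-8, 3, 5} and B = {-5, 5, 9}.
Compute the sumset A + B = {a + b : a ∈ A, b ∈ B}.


A + B = {a + b : a ∈ A, b ∈ B}.
Enumerate all |A|·|B| = 3·3 = 9 pairs (a, b) and collect distinct sums.
a = -8: -8+-5=-13, -8+5=-3, -8+9=1
a = 3: 3+-5=-2, 3+5=8, 3+9=12
a = 5: 5+-5=0, 5+5=10, 5+9=14
Collecting distinct sums: A + B = {-13, -3, -2, 0, 1, 8, 10, 12, 14}
|A + B| = 9

A + B = {-13, -3, -2, 0, 1, 8, 10, 12, 14}


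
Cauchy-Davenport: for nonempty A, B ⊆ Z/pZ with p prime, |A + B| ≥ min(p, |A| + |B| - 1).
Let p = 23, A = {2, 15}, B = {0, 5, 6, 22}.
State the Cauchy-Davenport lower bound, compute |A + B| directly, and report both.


Cauchy-Davenport: |A + B| ≥ min(p, |A| + |B| - 1) for A, B nonempty in Z/pZ.
|A| = 2, |B| = 4, p = 23.
CD lower bound = min(23, 2 + 4 - 1) = min(23, 5) = 5.
Compute A + B mod 23 directly:
a = 2: 2+0=2, 2+5=7, 2+6=8, 2+22=1
a = 15: 15+0=15, 15+5=20, 15+6=21, 15+22=14
A + B = {1, 2, 7, 8, 14, 15, 20, 21}, so |A + B| = 8.
Verify: 8 ≥ 5? Yes ✓.

CD lower bound = 5, actual |A + B| = 8.


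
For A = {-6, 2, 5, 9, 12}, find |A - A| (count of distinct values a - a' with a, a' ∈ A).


A - A = {a - a' : a, a' ∈ A}; |A| = 5.
Bounds: 2|A|-1 ≤ |A - A| ≤ |A|² - |A| + 1, i.e. 9 ≤ |A - A| ≤ 21.
Note: 0 ∈ A - A always (from a - a). The set is symmetric: if d ∈ A - A then -d ∈ A - A.
Enumerate nonzero differences d = a - a' with a > a' (then include -d):
Positive differences: {3, 4, 7, 8, 10, 11, 15, 18}
Full difference set: {0} ∪ (positive diffs) ∪ (negative diffs).
|A - A| = 1 + 2·8 = 17 (matches direct enumeration: 17).

|A - A| = 17


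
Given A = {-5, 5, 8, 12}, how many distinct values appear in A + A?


A + A = {a + a' : a, a' ∈ A}; |A| = 4.
General bounds: 2|A| - 1 ≤ |A + A| ≤ |A|(|A|+1)/2, i.e. 7 ≤ |A + A| ≤ 10.
Lower bound 2|A|-1 is attained iff A is an arithmetic progression.
Enumerate sums a + a' for a ≤ a' (symmetric, so this suffices):
a = -5: -5+-5=-10, -5+5=0, -5+8=3, -5+12=7
a = 5: 5+5=10, 5+8=13, 5+12=17
a = 8: 8+8=16, 8+12=20
a = 12: 12+12=24
Distinct sums: {-10, 0, 3, 7, 10, 13, 16, 17, 20, 24}
|A + A| = 10

|A + A| = 10


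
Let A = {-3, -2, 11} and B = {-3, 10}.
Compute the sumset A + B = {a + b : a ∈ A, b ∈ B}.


A + B = {a + b : a ∈ A, b ∈ B}.
Enumerate all |A|·|B| = 3·2 = 6 pairs (a, b) and collect distinct sums.
a = -3: -3+-3=-6, -3+10=7
a = -2: -2+-3=-5, -2+10=8
a = 11: 11+-3=8, 11+10=21
Collecting distinct sums: A + B = {-6, -5, 7, 8, 21}
|A + B| = 5

A + B = {-6, -5, 7, 8, 21}


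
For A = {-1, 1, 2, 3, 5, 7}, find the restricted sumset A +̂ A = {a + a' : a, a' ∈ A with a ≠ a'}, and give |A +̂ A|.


Restricted sumset: A +̂ A = {a + a' : a ∈ A, a' ∈ A, a ≠ a'}.
Equivalently, take A + A and drop any sum 2a that is achievable ONLY as a + a for a ∈ A (i.e. sums representable only with equal summands).
Enumerate pairs (a, a') with a < a' (symmetric, so each unordered pair gives one sum; this covers all a ≠ a'):
  -1 + 1 = 0
  -1 + 2 = 1
  -1 + 3 = 2
  -1 + 5 = 4
  -1 + 7 = 6
  1 + 2 = 3
  1 + 3 = 4
  1 + 5 = 6
  1 + 7 = 8
  2 + 3 = 5
  2 + 5 = 7
  2 + 7 = 9
  3 + 5 = 8
  3 + 7 = 10
  5 + 7 = 12
Collected distinct sums: {0, 1, 2, 3, 4, 5, 6, 7, 8, 9, 10, 12}
|A +̂ A| = 12
(Reference bound: |A +̂ A| ≥ 2|A| - 3 for |A| ≥ 2, with |A| = 6 giving ≥ 9.)

|A +̂ A| = 12


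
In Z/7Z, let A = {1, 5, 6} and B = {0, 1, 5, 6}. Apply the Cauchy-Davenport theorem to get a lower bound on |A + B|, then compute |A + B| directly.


Cauchy-Davenport: |A + B| ≥ min(p, |A| + |B| - 1) for A, B nonempty in Z/pZ.
|A| = 3, |B| = 4, p = 7.
CD lower bound = min(7, 3 + 4 - 1) = min(7, 6) = 6.
Compute A + B mod 7 directly:
a = 1: 1+0=1, 1+1=2, 1+5=6, 1+6=0
a = 5: 5+0=5, 5+1=6, 5+5=3, 5+6=4
a = 6: 6+0=6, 6+1=0, 6+5=4, 6+6=5
A + B = {0, 1, 2, 3, 4, 5, 6}, so |A + B| = 7.
Verify: 7 ≥ 6? Yes ✓.

CD lower bound = 6, actual |A + B| = 7.


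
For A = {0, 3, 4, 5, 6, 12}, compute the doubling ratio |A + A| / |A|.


|A| = 6.
Compute A + A by enumerating all 36 pairs.
A + A = {0, 3, 4, 5, 6, 7, 8, 9, 10, 11, 12, 15, 16, 17, 18, 24}, so |A + A| = 16.
K = |A + A| / |A| = 16/6 = 8/3 ≈ 2.6667.
Reference: AP of size 6 gives K = 11/6 ≈ 1.8333; a fully generic set of size 6 gives K ≈ 3.5000.

|A| = 6, |A + A| = 16, K = 16/6 = 8/3.


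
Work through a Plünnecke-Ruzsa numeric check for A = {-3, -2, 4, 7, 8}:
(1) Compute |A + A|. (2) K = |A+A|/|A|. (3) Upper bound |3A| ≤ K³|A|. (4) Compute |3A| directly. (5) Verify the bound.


|A| = 5.
Step 1: Compute A + A by enumerating all 25 pairs.
A + A = {-6, -5, -4, 1, 2, 4, 5, 6, 8, 11, 12, 14, 15, 16}, so |A + A| = 14.
Step 2: Doubling constant K = |A + A|/|A| = 14/5 = 14/5 ≈ 2.8000.
Step 3: Plünnecke-Ruzsa gives |3A| ≤ K³·|A| = (2.8000)³ · 5 ≈ 109.7600.
Step 4: Compute 3A = A + A + A directly by enumerating all triples (a,b,c) ∈ A³; |3A| = 29.
Step 5: Check 29 ≤ 109.7600? Yes ✓.

K = 14/5, Plünnecke-Ruzsa bound K³|A| ≈ 109.7600, |3A| = 29, inequality holds.


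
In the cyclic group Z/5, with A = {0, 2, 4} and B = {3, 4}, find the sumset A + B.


Work in Z/5Z: reduce every sum a + b modulo 5.
Enumerate all 6 pairs:
a = 0: 0+3=3, 0+4=4
a = 2: 2+3=0, 2+4=1
a = 4: 4+3=2, 4+4=3
Distinct residues collected: {0, 1, 2, 3, 4}
|A + B| = 5 (out of 5 total residues).

A + B = {0, 1, 2, 3, 4}


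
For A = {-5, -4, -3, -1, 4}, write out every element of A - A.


A - A = {a - a' : a, a' ∈ A}.
Compute a - a' for each ordered pair (a, a'):
a = -5: -5--5=0, -5--4=-1, -5--3=-2, -5--1=-4, -5-4=-9
a = -4: -4--5=1, -4--4=0, -4--3=-1, -4--1=-3, -4-4=-8
a = -3: -3--5=2, -3--4=1, -3--3=0, -3--1=-2, -3-4=-7
a = -1: -1--5=4, -1--4=3, -1--3=2, -1--1=0, -1-4=-5
a = 4: 4--5=9, 4--4=8, 4--3=7, 4--1=5, 4-4=0
Collecting distinct values (and noting 0 appears from a-a):
A - A = {-9, -8, -7, -5, -4, -3, -2, -1, 0, 1, 2, 3, 4, 5, 7, 8, 9}
|A - A| = 17

A - A = {-9, -8, -7, -5, -4, -3, -2, -1, 0, 1, 2, 3, 4, 5, 7, 8, 9}


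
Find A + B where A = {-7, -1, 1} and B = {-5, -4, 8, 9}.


A + B = {a + b : a ∈ A, b ∈ B}.
Enumerate all |A|·|B| = 3·4 = 12 pairs (a, b) and collect distinct sums.
a = -7: -7+-5=-12, -7+-4=-11, -7+8=1, -7+9=2
a = -1: -1+-5=-6, -1+-4=-5, -1+8=7, -1+9=8
a = 1: 1+-5=-4, 1+-4=-3, 1+8=9, 1+9=10
Collecting distinct sums: A + B = {-12, -11, -6, -5, -4, -3, 1, 2, 7, 8, 9, 10}
|A + B| = 12

A + B = {-12, -11, -6, -5, -4, -3, 1, 2, 7, 8, 9, 10}


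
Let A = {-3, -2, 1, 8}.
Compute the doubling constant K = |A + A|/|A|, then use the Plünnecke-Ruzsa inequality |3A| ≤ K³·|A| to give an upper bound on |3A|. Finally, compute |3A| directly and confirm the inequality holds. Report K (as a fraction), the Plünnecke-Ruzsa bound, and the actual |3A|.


|A| = 4.
Step 1: Compute A + A by enumerating all 16 pairs.
A + A = {-6, -5, -4, -2, -1, 2, 5, 6, 9, 16}, so |A + A| = 10.
Step 2: Doubling constant K = |A + A|/|A| = 10/4 = 10/4 ≈ 2.5000.
Step 3: Plünnecke-Ruzsa gives |3A| ≤ K³·|A| = (2.5000)³ · 4 ≈ 62.5000.
Step 4: Compute 3A = A + A + A directly by enumerating all triples (a,b,c) ∈ A³; |3A| = 19.
Step 5: Check 19 ≤ 62.5000? Yes ✓.

K = 10/4, Plünnecke-Ruzsa bound K³|A| ≈ 62.5000, |3A| = 19, inequality holds.


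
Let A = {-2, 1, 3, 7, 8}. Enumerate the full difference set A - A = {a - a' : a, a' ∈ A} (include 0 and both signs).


A - A = {a - a' : a, a' ∈ A}.
Compute a - a' for each ordered pair (a, a'):
a = -2: -2--2=0, -2-1=-3, -2-3=-5, -2-7=-9, -2-8=-10
a = 1: 1--2=3, 1-1=0, 1-3=-2, 1-7=-6, 1-8=-7
a = 3: 3--2=5, 3-1=2, 3-3=0, 3-7=-4, 3-8=-5
a = 7: 7--2=9, 7-1=6, 7-3=4, 7-7=0, 7-8=-1
a = 8: 8--2=10, 8-1=7, 8-3=5, 8-7=1, 8-8=0
Collecting distinct values (and noting 0 appears from a-a):
A - A = {-10, -9, -7, -6, -5, -4, -3, -2, -1, 0, 1, 2, 3, 4, 5, 6, 7, 9, 10}
|A - A| = 19

A - A = {-10, -9, -7, -6, -5, -4, -3, -2, -1, 0, 1, 2, 3, 4, 5, 6, 7, 9, 10}


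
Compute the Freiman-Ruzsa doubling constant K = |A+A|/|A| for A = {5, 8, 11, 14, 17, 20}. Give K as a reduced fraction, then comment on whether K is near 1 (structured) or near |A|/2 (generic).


|A| = 6.
Compute A + A by enumerating all 36 pairs.
A + A = {10, 13, 16, 19, 22, 25, 28, 31, 34, 37, 40}, so |A + A| = 11.
K = |A + A| / |A| = 11/6 (already in lowest terms) ≈ 1.8333.
Reference: AP of size 6 gives K = 11/6 ≈ 1.8333; a fully generic set of size 6 gives K ≈ 3.5000.

|A| = 6, |A + A| = 11, K = 11/6.


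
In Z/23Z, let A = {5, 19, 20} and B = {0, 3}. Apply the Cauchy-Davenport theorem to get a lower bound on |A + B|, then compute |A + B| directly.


Cauchy-Davenport: |A + B| ≥ min(p, |A| + |B| - 1) for A, B nonempty in Z/pZ.
|A| = 3, |B| = 2, p = 23.
CD lower bound = min(23, 3 + 2 - 1) = min(23, 4) = 4.
Compute A + B mod 23 directly:
a = 5: 5+0=5, 5+3=8
a = 19: 19+0=19, 19+3=22
a = 20: 20+0=20, 20+3=0
A + B = {0, 5, 8, 19, 20, 22}, so |A + B| = 6.
Verify: 6 ≥ 4? Yes ✓.

CD lower bound = 4, actual |A + B| = 6.


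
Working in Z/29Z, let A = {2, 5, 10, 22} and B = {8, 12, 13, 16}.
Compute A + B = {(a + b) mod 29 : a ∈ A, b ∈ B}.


Work in Z/29Z: reduce every sum a + b modulo 29.
Enumerate all 16 pairs:
a = 2: 2+8=10, 2+12=14, 2+13=15, 2+16=18
a = 5: 5+8=13, 5+12=17, 5+13=18, 5+16=21
a = 10: 10+8=18, 10+12=22, 10+13=23, 10+16=26
a = 22: 22+8=1, 22+12=5, 22+13=6, 22+16=9
Distinct residues collected: {1, 5, 6, 9, 10, 13, 14, 15, 17, 18, 21, 22, 23, 26}
|A + B| = 14 (out of 29 total residues).

A + B = {1, 5, 6, 9, 10, 13, 14, 15, 17, 18, 21, 22, 23, 26}


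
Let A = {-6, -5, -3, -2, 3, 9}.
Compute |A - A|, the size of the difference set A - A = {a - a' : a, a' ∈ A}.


A - A = {a - a' : a, a' ∈ A}; |A| = 6.
Bounds: 2|A|-1 ≤ |A - A| ≤ |A|² - |A| + 1, i.e. 11 ≤ |A - A| ≤ 31.
Note: 0 ∈ A - A always (from a - a). The set is symmetric: if d ∈ A - A then -d ∈ A - A.
Enumerate nonzero differences d = a - a' with a > a' (then include -d):
Positive differences: {1, 2, 3, 4, 5, 6, 8, 9, 11, 12, 14, 15}
Full difference set: {0} ∪ (positive diffs) ∪ (negative diffs).
|A - A| = 1 + 2·12 = 25 (matches direct enumeration: 25).

|A - A| = 25


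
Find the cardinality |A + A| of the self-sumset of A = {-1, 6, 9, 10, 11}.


A + A = {a + a' : a, a' ∈ A}; |A| = 5.
General bounds: 2|A| - 1 ≤ |A + A| ≤ |A|(|A|+1)/2, i.e. 9 ≤ |A + A| ≤ 15.
Lower bound 2|A|-1 is attained iff A is an arithmetic progression.
Enumerate sums a + a' for a ≤ a' (symmetric, so this suffices):
a = -1: -1+-1=-2, -1+6=5, -1+9=8, -1+10=9, -1+11=10
a = 6: 6+6=12, 6+9=15, 6+10=16, 6+11=17
a = 9: 9+9=18, 9+10=19, 9+11=20
a = 10: 10+10=20, 10+11=21
a = 11: 11+11=22
Distinct sums: {-2, 5, 8, 9, 10, 12, 15, 16, 17, 18, 19, 20, 21, 22}
|A + A| = 14

|A + A| = 14


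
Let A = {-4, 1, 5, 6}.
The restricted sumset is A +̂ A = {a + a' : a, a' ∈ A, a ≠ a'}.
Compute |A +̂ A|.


Restricted sumset: A +̂ A = {a + a' : a ∈ A, a' ∈ A, a ≠ a'}.
Equivalently, take A + A and drop any sum 2a that is achievable ONLY as a + a for a ∈ A (i.e. sums representable only with equal summands).
Enumerate pairs (a, a') with a < a' (symmetric, so each unordered pair gives one sum; this covers all a ≠ a'):
  -4 + 1 = -3
  -4 + 5 = 1
  -4 + 6 = 2
  1 + 5 = 6
  1 + 6 = 7
  5 + 6 = 11
Collected distinct sums: {-3, 1, 2, 6, 7, 11}
|A +̂ A| = 6
(Reference bound: |A +̂ A| ≥ 2|A| - 3 for |A| ≥ 2, with |A| = 4 giving ≥ 5.)

|A +̂ A| = 6


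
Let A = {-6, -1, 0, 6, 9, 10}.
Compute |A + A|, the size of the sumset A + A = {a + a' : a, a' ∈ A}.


A + A = {a + a' : a, a' ∈ A}; |A| = 6.
General bounds: 2|A| - 1 ≤ |A + A| ≤ |A|(|A|+1)/2, i.e. 11 ≤ |A + A| ≤ 21.
Lower bound 2|A|-1 is attained iff A is an arithmetic progression.
Enumerate sums a + a' for a ≤ a' (symmetric, so this suffices):
a = -6: -6+-6=-12, -6+-1=-7, -6+0=-6, -6+6=0, -6+9=3, -6+10=4
a = -1: -1+-1=-2, -1+0=-1, -1+6=5, -1+9=8, -1+10=9
a = 0: 0+0=0, 0+6=6, 0+9=9, 0+10=10
a = 6: 6+6=12, 6+9=15, 6+10=16
a = 9: 9+9=18, 9+10=19
a = 10: 10+10=20
Distinct sums: {-12, -7, -6, -2, -1, 0, 3, 4, 5, 6, 8, 9, 10, 12, 15, 16, 18, 19, 20}
|A + A| = 19

|A + A| = 19
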